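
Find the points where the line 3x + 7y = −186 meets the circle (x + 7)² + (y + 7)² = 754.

(−34, −12) and (8, −30)

Express y = (−186 − 3x)/7 and substitute into the circle:
58x² + 1508x − 15776 = 0  ⟹  x² + 26x − 272 = 0
x = 8 or x = −34, giving (8, −30) and (−34, −12).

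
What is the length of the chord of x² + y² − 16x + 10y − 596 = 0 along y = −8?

52

From the line, y = −8. Substituting:
x² − 16x − 612 = 0
x = 34 or x = −18, giving (34, −8) and (−18, −8).
|(34, −8) − (−18, −8)| = √((52)² + (0)²) = 52.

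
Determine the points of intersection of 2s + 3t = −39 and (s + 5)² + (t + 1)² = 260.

(−21, 1) and (3, −15)

Substitute t = (−39 − 2s)/3:
13s² + 234s − 819 = 0  ⟹  s² + 18s − 63 = 0
s = 3 or s = −21, giving (3, −15) and (−21, 1).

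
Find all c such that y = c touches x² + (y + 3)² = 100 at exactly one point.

For a tangent, require d(centre, line) = r = 10.
|0·0 + 1·(−3) − c| / √1 = 10
|c − (−3)| = 10, so c = 7 or c = −13.

c = −13 or c = 7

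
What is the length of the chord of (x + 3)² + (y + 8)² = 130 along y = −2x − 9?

Substitute y = −2x − 9:
5x² + 10x − 120 = 0  ⟹  x² + 2x − 24 = 0
x = 4 or x = −6, giving (4, −17) and (−6, 3).
Chord length = distance between (4, −17) and (−6, 3) = √500 = 10√5.

10√5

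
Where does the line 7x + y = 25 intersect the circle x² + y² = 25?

Express y = −7x + 25 and substitute into the circle:
50x² − 350x + 600 = 0  ⟹  x² − 7x + 12 = 0
x = 4 or x = 3, giving (4, −3) and (3, 4).

(3, 4) and (4, −3)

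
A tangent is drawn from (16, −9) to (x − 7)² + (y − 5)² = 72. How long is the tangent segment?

The centre is (7, 5) and r = 6√2. The square of the distance from P to the centre is 81 + 196 = 277.
The tangent meets the radius at right angles, so tangent² = |PO|² − r² = 277 − 72 = 205.

√205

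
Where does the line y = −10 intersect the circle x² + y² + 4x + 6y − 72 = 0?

From the line, y = −10. Substituting:
x² + 4x − 32 = 0
x = 4 or x = −8, giving (4, −10) and (−8, −10).

(−8, −10) and (4, −10)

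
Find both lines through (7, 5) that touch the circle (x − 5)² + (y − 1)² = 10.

Let a tangent through (7, 5) have slope m. Its distance from (5, 1) must equal √10:
(−2m − (−4))² = 10(m² + 1)
3m² + 8m − 3 = 0, so m = 1/3 or m = −3.
With m = 1/3: x − 3y = −8. With m = −3: 3x + y = 26.

x − 3y = −8 and 3x + y = 26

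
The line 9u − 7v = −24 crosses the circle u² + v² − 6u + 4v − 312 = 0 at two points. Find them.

(−12, −12) and (9, 15)

Substitute v = (24 + 9u)/7:
130u² + 390u − 14040 = 0  ⟹  u² + 3u − 108 = 0
u = 9 or u = −12, giving (9, 15) and (−12, −12).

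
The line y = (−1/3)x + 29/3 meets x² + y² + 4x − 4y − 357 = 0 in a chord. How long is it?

The distance from (−2, 2) to the line is 25/√10, and r² = 365.
Chord = 2√(r² − d²) = 2·√(605/2) = 11√10.

11√10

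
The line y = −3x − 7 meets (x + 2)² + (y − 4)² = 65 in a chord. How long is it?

5√10

Express y = −3x − 7 and substitute into the circle:
10x² + 70x + 60 = 0  ⟹  x² + 7x + 6 = 0
x = −1 or x = −6, giving (−1, −4) and (−6, 11).
|(−1, −4) − (−6, 11)| = √((5)² + (−15)²) = 5√10.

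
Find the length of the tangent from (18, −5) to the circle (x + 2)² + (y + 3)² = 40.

The centre is (−2, −3) and r = 2√10. The square of the distance from P to the centre is 400 + 4 = 404.
Power of the point: PT² = |PO|² − r² = 364, so PT = 2√91.

2√91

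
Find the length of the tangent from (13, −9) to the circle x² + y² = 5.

7√5

Centre (0, 0), r² = 5. |PO|² = (13)² + (−9)² = 250.
The tangent meets the radius at right angles, so tangent² = |PO|² − r² = 250 − 5 = 245.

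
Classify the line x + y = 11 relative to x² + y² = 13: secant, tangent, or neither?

d² = (1·0 + 1·0 − (11))²/2 = 121/2; r² = 13.
Since d² > r², the line lies outside the circle.

neither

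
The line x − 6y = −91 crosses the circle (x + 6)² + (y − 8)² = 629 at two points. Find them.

(−31, 10) and (17, 18)

Substitute y = (91 + x)/6:
37x² + 518x − 19499 = 0  ⟹  x² + 14x − 527 = 0
x = 17 or x = −31, giving (17, 18) and (−31, 10).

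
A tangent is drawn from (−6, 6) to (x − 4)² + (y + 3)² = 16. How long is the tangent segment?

The centre is (4, −3) and r = 4. The square of the distance from P to the centre is 100 + 81 = 181.
By the tangent–radius right angle, tangent length = √(|PO|² − r²) = √165.

√165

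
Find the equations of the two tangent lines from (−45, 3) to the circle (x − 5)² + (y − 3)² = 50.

A line y − (3) = m(x − (−45)) is tangent when its distance from (5, 3) is 5√2:
[m·(50) − (0)]² = 50(m² + 1)
49m² − 1 = 0, so m = 1/7 or m = −1/7.
With m = 1/7: x − 7y = −66. With m = −1/7: x + 7y = −24.

x − 7y = −66 and x + 7y = −24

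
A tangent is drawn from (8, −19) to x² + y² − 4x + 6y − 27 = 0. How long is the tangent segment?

The centre is (2, −3) and r = 2√10. The square of the distance from P to the centre is 36 + 256 = 292.
Power of the point: PT² = |PO|² − r² = 252, so PT = 6√7.

6√7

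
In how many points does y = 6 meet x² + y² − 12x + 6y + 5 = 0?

Substituting the line into the circle gives x² − 12x + 77 = 0.
Discriminant = (−12)² − 4·1·(77) = −164 < 0.
No real roots: the line does not meet the circle.

0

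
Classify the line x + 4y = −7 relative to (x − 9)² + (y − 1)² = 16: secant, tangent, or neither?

d² = (1·9 + 4·1 − (−7))²/17 = 400/17; r² = 16.
Since d² > r², the line lies outside the circle.

neither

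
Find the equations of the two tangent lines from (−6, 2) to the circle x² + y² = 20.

2x + y = −10 and x − 2y = −10

Let a tangent through (−6, 2) have slope m. Its distance from (0, 0) must equal 2√5:
[m·(6) − (−2)]² = 20(m² + 1)
2m² + 3m − 2 = 0, so m = −2 or m = 1/2.
With m = −2: 2x + y = −10. With m = 1/2: x − 2y = −10.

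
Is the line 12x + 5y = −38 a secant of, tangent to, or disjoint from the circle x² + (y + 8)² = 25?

Centre (0, −8), r² = 25. Distance² from centre to line = (−2)²/169 = 4/169.
Since d² < r², the line cuts the circle twice.

secant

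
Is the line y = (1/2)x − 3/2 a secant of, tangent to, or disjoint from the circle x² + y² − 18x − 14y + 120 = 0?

disjoint

Substituting the line into the circle gives 5x² − 106x + 573 = 0.
Discriminant = (−106)² − 4·5·(573) = −224 < 0.
No real roots: the line does not meet the circle.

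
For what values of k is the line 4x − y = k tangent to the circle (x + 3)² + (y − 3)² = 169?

k = −15 ± 13√17

Tangency holds when the distance from the centre (−3, 3) to the line equals the radius 13:
|4·(−3) − 1·3 − k| / √17 = 13
|k − (−15)| = 13√17.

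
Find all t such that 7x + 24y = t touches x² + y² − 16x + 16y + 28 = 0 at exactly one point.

The line touches the circle iff its distance from (8, −8) is 10:
|7·8 + 24·(−8) − t| / √625 = 10
|t − (−136)| = 10·25, so t = 114 or t = −386.

t = −386 or t = 114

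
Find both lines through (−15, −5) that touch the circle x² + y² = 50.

x + 7y = −50 and x − y = −10

Let a tangent through (−15, −5) have slope m. Its distance from (0, 0) must equal 5√2:
[m·(15) − (5)]² = 50(m² + 1)
7m² − 6m − 1 = 0, so m = −1/7 or m = 1.
Through (−15, −5) these give x + 7y = −50 and x − y = −10.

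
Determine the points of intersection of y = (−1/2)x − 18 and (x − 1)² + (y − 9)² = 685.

(−18, −9) and (−2, −17)

Express y = (−36 − x)/2 and substitute into the circle:
5x² + 100x + 180 = 0  ⟹  x² + 20x + 36 = 0
x = −2 or x = −18, giving (−2, −17) and (−18, −9).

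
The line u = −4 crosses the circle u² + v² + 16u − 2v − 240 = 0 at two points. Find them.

(−4, −16) and (−4, 18)

The line gives u = −4. Substituting into the circle:
v² − 2v − 288 = 0
v = 18 or v = −16, giving (−4, 18) and (−4, −16).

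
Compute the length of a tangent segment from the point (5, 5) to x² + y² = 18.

4√2

The centre is (0, 0) and r = 3√2. The square of the distance from P to the centre is 25 + 25 = 50.
The tangent meets the radius at right angles, so tangent² = |PO|² − r² = 50 − 18 = 32.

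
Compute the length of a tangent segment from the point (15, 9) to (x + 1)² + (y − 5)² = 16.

16

The centre is (−1, 5) and r = 4. The square of the distance from P to the centre is 256 + 16 = 272.
Power of the point: PT² = |PO|² − r² = 256, so PT = 16.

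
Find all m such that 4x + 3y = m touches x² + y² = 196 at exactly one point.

m = −70 or m = 70

The line touches the circle iff its distance from (0, 0) is 14:
|4·0 + 3·0 − m| / √25 = 14
|m| = 14·5, so m = 70 or m = −70.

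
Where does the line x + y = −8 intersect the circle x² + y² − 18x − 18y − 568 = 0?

From the line, y = −x − 8. Substituting:
2x² + 16x − 360 = 0  ⟹  x² + 8x − 180 = 0
x = 10 or x = −18, giving (10, −18) and (−18, 10).

(−18, 10) and (10, −18)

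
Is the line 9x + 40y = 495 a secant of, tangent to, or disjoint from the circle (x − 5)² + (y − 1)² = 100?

tangent

Substituting the line into the circle gives 1681x² − 24190x + 87025 = 0.
Δ = 585156100 − 585156100 = 0.
A repeated root: the line is tangent.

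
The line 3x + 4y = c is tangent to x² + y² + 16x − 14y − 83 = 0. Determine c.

Tangency holds when the distance from the centre (−8, 7) to the line equals the radius 14:
|3·(−8) + 4·7 − c| / √25 = 14
|c − (4)| = 14·5, so c = 74 or c = −66.

c = −66 or c = 74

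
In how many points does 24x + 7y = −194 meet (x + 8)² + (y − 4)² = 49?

Substituting the line into the circle gives 625x² + 11440x + 50019 = 0.
Discriminant = (11440)² − 4·625·(50019) = 5826100 > 0.
Two real roots: the line is a secant.

2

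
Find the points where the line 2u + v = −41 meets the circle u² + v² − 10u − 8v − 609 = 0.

(−20, −1) and (−14, −13)

Substitute v = −2u − 41:
5u² + 170u + 1400 = 0  ⟹  u² + 34u + 280 = 0
u = −14 or u = −20, giving (−14, −13) and (−20, −1).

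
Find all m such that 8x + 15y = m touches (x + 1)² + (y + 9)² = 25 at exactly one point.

m = −228 or m = −58

The line touches the circle iff its distance from (−1, −9) is 5:
|8·(−1) + 15·(−9) − m| / √289 = 5
|m − (−143)| = 5·17, so m = −58 or m = −228.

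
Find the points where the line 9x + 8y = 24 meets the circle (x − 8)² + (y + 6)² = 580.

(−8, 12) and (24, −24)

Express y = (24 − 9x)/8 and substitute into the circle:
145x² − 2320x − 27840 = 0  ⟹  x² − 16x − 192 = 0
x = 24 or x = −8, giving (24, −24) and (−8, 12).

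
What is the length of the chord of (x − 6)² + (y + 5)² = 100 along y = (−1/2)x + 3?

Centre (6, −5), r² = 100. Perpendicular distance d from centre to line = |−10| / √5 = 10/√5.
Half the chord is √(r² − d²) = √(80), so the full chord is 8√5.

8√5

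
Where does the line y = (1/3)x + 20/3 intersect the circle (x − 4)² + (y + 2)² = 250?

Substitute y = (20 + x)/3:
10x² − 20x − 1430 = 0  ⟹  x² − 2x − 143 = 0
x = 13 or x = −11, giving (13, 11) and (−11, 3).

(−11, 3) and (13, 11)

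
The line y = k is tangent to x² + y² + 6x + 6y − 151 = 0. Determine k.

k = −16 or k = 10

For a tangent, require d(centre, line) = r = 13.
|0·(−3) + 1·(−3) − k| / √1 = 13
|k − (−3)| = 13, so k = 10 or k = −16.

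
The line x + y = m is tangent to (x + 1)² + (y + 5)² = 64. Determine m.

Tangency holds when the distance from the centre (−1, −5) to the line equals the radius 8:
|1·(−1) + 1·(−5) − m| / √2 = 8
|m − (−6)| = 8√2.

m = −6 ± 8√2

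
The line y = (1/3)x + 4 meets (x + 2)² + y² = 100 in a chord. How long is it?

The distance from (−2, 0) to the line is 10/√10, and r² = 100.
Chord = 2√(r² − d²) = 2·√(90) = 6√10.

6√10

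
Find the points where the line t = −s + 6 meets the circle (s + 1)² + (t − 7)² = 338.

Substitute t = −s + 6:
2s² + 4s − 336 = 0  ⟹  s² + 2s − 168 = 0
s = 12 or s = −14, giving (12, −6) and (−14, 20).

(−14, 20) and (12, −6)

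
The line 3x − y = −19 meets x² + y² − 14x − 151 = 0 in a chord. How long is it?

4√10

Substitute y = 3x + 19:
10x² + 100x + 210 = 0  ⟹  x² + 10x + 21 = 0
x = −3 or x = −7, giving (−3, 10) and (−7, −2).
Chord length = distance between (−3, 10) and (−7, −2) = √160 = 4√10.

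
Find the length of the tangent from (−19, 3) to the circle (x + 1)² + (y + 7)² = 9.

Centre (−1, −7), r² = 9. |PO|² = (−18)² + (10)² = 424.
The tangent meets the radius at right angles, so tangent² = |PO|² − r² = 424 − 9 = 415.

√415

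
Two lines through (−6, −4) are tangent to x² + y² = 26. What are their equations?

5x − y = −26 and x + 5y = −26

Write the tangent as mx − y + (−4 − m·(−6)) = 0 and set its distance from the centre to √26:
[m·(6) − (4)]² = 26(m² + 1)
5m² − 24m − 5 = 0, so m = 5 or m = −1/5.
With m = 5: 5x − y = −26. With m = −1/5: x + 5y = −26.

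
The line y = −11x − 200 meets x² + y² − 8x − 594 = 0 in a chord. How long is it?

The distance from (4, 0) to the line is 244/√122, and r² = 610.
Chord = 2√(r² − d²) = 2·√(122) = 2√122.

2√122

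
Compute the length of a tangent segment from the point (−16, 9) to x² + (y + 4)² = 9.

4√26

The centre is (0, −4) and r = 3. The square of the distance from P to the centre is 256 + 169 = 425.
The tangent meets the radius at right angles, so tangent² = |PO|² − r² = 425 − 9 = 416.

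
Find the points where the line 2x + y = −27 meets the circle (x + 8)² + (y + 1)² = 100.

Substitute y = −2x − 27:
5x² + 120x + 640 = 0  ⟹  x² + 24x + 128 = 0
x = −8 or x = −16, giving (−8, −11) and (−16, 5).

(−16, 5) and (−8, −11)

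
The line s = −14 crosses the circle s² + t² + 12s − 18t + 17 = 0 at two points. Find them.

(−14, 3) and (−14, 15)

The line gives s = −14. Substituting into the circle:
t² − 18t + 45 = 0
t = 15 or t = 3, giving (−14, 15) and (−14, 3).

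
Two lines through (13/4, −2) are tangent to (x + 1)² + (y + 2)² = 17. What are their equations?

4x − y = 15 and 4x + y = 11

Let a tangent through (13/4, −2) have slope m. Its distance from (−1, −2) must equal √17:
(−17/4m − (0))² = 17(m² + 1)
m² − 16 = 0, so m = 4 or m = −4.
With m = 4: 4x − y = 15. With m = −4: 4x + y = 11.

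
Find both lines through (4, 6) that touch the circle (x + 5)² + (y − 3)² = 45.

x + 2y = 16 and 2x − y = 2

Let a tangent through (4, 6) have slope m. Its distance from (−5, 3) must equal 3√5:
(−9m − (−3))² = 45(m² + 1)
2m² − 3m − 2 = 0, so m = −1/2 or m = 2.
Through (4, 6) these give x + 2y = 16 and 2x − y = 2.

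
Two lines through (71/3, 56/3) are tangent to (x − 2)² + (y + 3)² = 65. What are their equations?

4x − 7y = −36 and 7x − 4y = 91

Write the tangent as mx − y + (56/3 − m·(71/3)) = 0 and set its distance from the centre to √65:
[m·(−65/3) − (−65/3)]² = 65(m² + 1)
28m² − 65m + 28 = 0, so m = 4/7 or m = 7/4.
Through (71/3, 56/3) these give 4x − 7y = −36 and 7x − 4y = 91.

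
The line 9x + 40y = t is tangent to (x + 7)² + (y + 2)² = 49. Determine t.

t = −430 or t = 144

The line touches the circle iff its distance from (−7, −2) is 7:
|9·(−7) + 40·(−2) − t| / √1681 = 7
|t − (−143)| = 7·41, so t = 144 or t = −430.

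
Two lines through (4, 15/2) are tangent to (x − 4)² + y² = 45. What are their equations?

x + 2y = 19 and x − 2y = −11

Let a tangent through (4, 15/2) have slope m. Its distance from (4, 0) must equal 3√5:
[m·(0) − (−15/2)]² = 45(m² + 1)
4m² − 1 = 0, so m = −1/2 or m = 1/2.
Through (4, 15/2) these give x + 2y = 19 and x − 2y = −11.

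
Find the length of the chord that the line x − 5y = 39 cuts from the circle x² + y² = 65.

Centre (0, 0), r² = 65. Perpendicular distance d from centre to line = |−39| / √26 = 39/√26.
Chord = 2√(r² − d²) = 2·√(13/2) = √26.

√26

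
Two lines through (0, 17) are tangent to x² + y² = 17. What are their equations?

4x − y = −17 and 4x + y = 17

Let a tangent through (0, 17) have slope m. Its distance from (0, 0) must equal √17:
[m·(0) − (−17)]² = 17(m² + 1)
m² − 16 = 0, so m = 4 or m = −4.
With m = 4: 4x − y = −17. With m = −4: 4x + y = 17.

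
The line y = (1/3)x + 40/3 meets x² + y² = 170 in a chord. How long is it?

Substitute y = (40 + x)/3:
10x² + 80x + 70 = 0  ⟹  x² + 8x + 7 = 0
x = −1 or x = −7, giving (−1, 13) and (−7, 11).
Chord length = distance between (−1, 13) and (−7, 11) = √40 = 2√10.

2√10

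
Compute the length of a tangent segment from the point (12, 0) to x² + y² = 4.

The centre is (0, 0) and r = 2. The square of the distance from P to the centre is 144 + 0 = 144.
By the tangent–radius right angle, tangent length = √(|PO|² − r²) = √140 = 2√35.

2√35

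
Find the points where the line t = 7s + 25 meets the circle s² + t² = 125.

From the line, t = 7s + 25. Substituting:
50s² + 350s + 500 = 0  ⟹  s² + 7s + 10 = 0
s = −2 or s = −5, giving (−2, 11) and (−5, −10).

(−5, −10) and (−2, 11)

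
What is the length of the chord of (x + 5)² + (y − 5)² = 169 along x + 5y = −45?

Substitute y = (−45 − x)/5:
26x² + 390x + 1300 = 0  ⟹  x² + 15x + 50 = 0
x = −5 or x = −10, giving (−5, −8) and (−10, −7).
Chord length = distance between (−5, −8) and (−10, −7) = √26 = √26.

√26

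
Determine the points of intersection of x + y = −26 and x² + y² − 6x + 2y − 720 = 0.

(−24, −2) and (2, −28)

From the line, y = −x − 26. Substituting:
2x² + 44x − 96 = 0  ⟹  x² + 22x − 48 = 0
x = 2 or x = −24, giving (2, −28) and (−24, −2).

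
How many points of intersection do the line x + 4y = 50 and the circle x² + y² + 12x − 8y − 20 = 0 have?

Centre (−6, 4), r² = 72. Distance² from centre to line = (−40)²/17 = 1600/17.
Since d² > r², the line lies outside the circle.

0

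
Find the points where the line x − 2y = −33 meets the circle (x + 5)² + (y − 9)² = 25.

(−9, 12) and (−5, 14)

Express y = (33 + x)/2 and substitute into the circle:
5x² + 70x + 225 = 0  ⟹  x² + 14x + 45 = 0
x = −5 or x = −9, giving (−5, 14) and (−9, 12).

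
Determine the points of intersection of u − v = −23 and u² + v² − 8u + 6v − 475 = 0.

Substitute v = u + 23:
2u² + 44u + 192 = 0  ⟹  u² + 22u + 96 = 0
u = −6 or u = −16, giving (−6, 17) and (−16, 7).

(−16, 7) and (−6, 17)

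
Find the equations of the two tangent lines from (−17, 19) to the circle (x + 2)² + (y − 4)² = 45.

A line y − (19) = m(x − (−17)) is tangent when its distance from (−2, 4) is 3√5:
(15m − (−15))² = 45(m² + 1)
2m² + 5m + 2 = 0, so m = −1/2 or m = −2.
With m = −1/2: x + 2y = 21. With m = −2: 2x + y = −15.

x + 2y = 21 and 2x + y = −15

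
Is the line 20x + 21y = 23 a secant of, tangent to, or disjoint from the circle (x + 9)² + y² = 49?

Substituting the line into the circle gives 841x² + 7018x + 14641 = 0.
Discriminant = (7018)² − 4·841·(14641) = 0.
A repeated root: the line is tangent.

tangent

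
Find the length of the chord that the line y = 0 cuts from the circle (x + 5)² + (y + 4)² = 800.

56

Centre (−5, −4), r² = 800. Perpendicular distance d from centre to line = |−4| / √1 = 4.
Chord = 2√(r² − d²) = 2·√(784) = 56.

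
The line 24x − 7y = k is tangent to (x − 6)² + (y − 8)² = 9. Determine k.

Tangency holds when the distance from the centre (6, 8) to the line equals the radius 3:
|24·6 − 7·8 − k| / √625 = 3
|k − (88)| = 3·25, so k = 163 or k = 13.

k = 13 or k = 163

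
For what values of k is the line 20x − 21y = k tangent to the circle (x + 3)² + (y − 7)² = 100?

k = −497 or k = 83

Tangency holds when the distance from the centre (−3, 7) to the line equals the radius 10:
|20·(−3) − 21·7 − k| / √841 = 10
|k − (−207)| = 10·29, so k = 83 or k = −497.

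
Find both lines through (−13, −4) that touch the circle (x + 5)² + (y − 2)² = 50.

7x − y = −87 and x + 7y = −41

A line y − (−4) = m(x − (−13)) is tangent when its distance from (−5, 2) is 5√2:
(8m − (6))² = 50(m² + 1)
7m² − 48m − 7 = 0, so m = 7 or m = −1/7.
With m = 7: 7x − y = −87. With m = −1/7: x + 7y = −41.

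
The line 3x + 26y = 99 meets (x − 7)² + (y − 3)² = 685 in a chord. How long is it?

Substitute y = (99 − 3x)/26:
685x² − 9590x − 429495 = 0  ⟹  x² − 14x − 627 = 0
x = 33 or x = −19, giving (33, 0) and (−19, 6).
Chord length = distance between (33, 0) and (−19, 6) = √2740 = 2√685.

2√685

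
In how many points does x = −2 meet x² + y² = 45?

Substituting the line into the circle gives y² − 41 = 0.
Δ = 0 − (−164) = 164.
Two real roots: the line is a secant.

2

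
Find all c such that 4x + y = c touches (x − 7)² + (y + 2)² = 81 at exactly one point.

c = 26 ± 9√17

For a tangent, require d(centre, line) = r = 9.
|4·7 + 1·(−2) − c| / √17 = 9
|c − (26)| = 9√17.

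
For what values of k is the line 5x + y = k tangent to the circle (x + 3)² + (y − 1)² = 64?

The line touches the circle iff its distance from (−3, 1) is 8:
|5·(−3) + 1·1 − k| / √26 = 8
|k − (−14)| = 8√26.

k = −14 ± 8√26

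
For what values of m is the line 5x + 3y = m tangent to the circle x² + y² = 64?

m = ±8√34

The line touches the circle iff its distance from (0, 0) is 8:
|5·0 + 3·0 − m| / √34 = 8
|m| = 8√34.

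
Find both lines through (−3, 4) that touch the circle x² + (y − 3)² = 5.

x − 2y = −11 and 2x + y = −2

Let a tangent through (−3, 4) have slope m. Its distance from (0, 3) must equal √5:
(3m − (−1))² = 5(m² + 1)
2m² + 3m − 2 = 0, so m = 1/2 or m = −2.
Through (−3, 4) these give x − 2y = −11 and 2x + y = −2.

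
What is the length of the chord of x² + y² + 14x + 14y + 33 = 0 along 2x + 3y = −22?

4√13

The distance from (−7, −7) to the line is 13/√13, and r² = 65.
Half the chord is √(r² − d²) = √(52), so the full chord is 4√13.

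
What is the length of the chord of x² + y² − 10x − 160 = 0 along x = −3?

22

The line gives x = −3. Substituting into the circle:
y² − 121 = 0
y = 11 or y = −11, giving (−3, 11) and (−3, −11).
|(−3, 11) − (−3, −11)| = √((0)² + (22)²) = 22.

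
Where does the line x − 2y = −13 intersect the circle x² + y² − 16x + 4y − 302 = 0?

Substitute y = (13 + x)/2:
5x² − 30x − 935 = 0  ⟹  x² − 6x − 187 = 0
x = 17 or x = −11, giving (17, 15) and (−11, 1).

(−11, 1) and (17, 15)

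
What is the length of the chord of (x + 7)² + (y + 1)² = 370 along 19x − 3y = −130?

2√370

Centre (−7, −1), r² = 370. Perpendicular distance d from centre to line = |0| / √370 = 0/√370.
Chord = 2√(r² − d²) = 2·√(370) = 2√370.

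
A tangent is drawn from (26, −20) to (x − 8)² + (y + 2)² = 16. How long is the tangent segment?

Centre (8, −2), r² = 16. |PO|² = (18)² + (−18)² = 648.
Power of the point: PT² = |PO|² − r² = 632, so PT = 2√158.

2√158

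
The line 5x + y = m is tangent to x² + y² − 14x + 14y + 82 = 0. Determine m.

For a tangent, require d(centre, line) = r = 4.
|5·7 + 1·(−7) − m| / √26 = 4
|m − (28)| = 4√26.

m = 28 ± 4√26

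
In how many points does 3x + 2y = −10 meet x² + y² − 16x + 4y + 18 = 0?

Centre (8, −2), r² = 50. Distance² from centre to line = (30)²/13 = 900/13.
Since d² > r², the line lies outside the circle.

0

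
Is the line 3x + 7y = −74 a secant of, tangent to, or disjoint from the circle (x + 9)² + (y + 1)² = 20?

disjoint

Substituting the line into the circle gives 58x² + 1284x + 7478 = 0.
Δ = 1648656 − 1734896 = −86240.
No real roots: the line does not meet the circle.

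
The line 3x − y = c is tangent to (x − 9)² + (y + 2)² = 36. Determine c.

The line touches the circle iff its distance from (9, −2) is 6:
|3·9 − 1·(−2) − c| / √10 = 6
|c − (29)| = 6√10.

c = 29 ± 6√10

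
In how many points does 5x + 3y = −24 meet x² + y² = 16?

0

Centre (0, 0), r² = 16. Distance² from centre to line = (24)²/34 = 288/17.
Since d² > r², the line lies outside the circle.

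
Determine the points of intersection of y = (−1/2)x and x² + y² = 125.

(−10, 5) and (10, −5)

From the line, y = (−x)/2. Substituting:
5x² − 500 = 0  ⟹  x² − 100 = 0
x = 10 or x = −10, giving (10, −5) and (−10, 5).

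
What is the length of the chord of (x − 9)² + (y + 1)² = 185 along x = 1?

22

Centre (9, −1), r² = 185. Perpendicular distance d from centre to line = |8| / √1 = 8.
Chord = 2√(r² − d²) = 2·√(121) = 22.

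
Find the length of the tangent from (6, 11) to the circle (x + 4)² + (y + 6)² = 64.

5√13

With centre O = (−4, −6), |OP|² = 389 and r² = 64.
The tangent meets the radius at right angles, so tangent² = |PO|² − r² = 389 − 64 = 325.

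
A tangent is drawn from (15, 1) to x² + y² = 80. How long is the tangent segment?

√146

The centre is (0, 0) and r = 4√5. The square of the distance from P to the centre is 225 + 1 = 226.
The tangent meets the radius at right angles, so tangent² = |PO|² − r² = 226 − 80 = 146.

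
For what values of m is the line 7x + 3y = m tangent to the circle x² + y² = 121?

m = ±11√58

Tangency holds when the distance from the centre (0, 0) to the line equals the radius 11:
|7·0 + 3·0 − m| / √58 = 11
|m| = 11√58.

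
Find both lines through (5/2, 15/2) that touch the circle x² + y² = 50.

x + y = 10 and x − 7y = −50

A line y − (15/2) = m(x − (5/2)) is tangent when its distance from (0, 0) is 5√2:
[m·(−5/2) − (−15/2)]² = 50(m² + 1)
7m² + 6m − 1 = 0, so m = −1 or m = 1/7.
Through (5/2, 15/2) these give x + y = 10 and x − 7y = −50.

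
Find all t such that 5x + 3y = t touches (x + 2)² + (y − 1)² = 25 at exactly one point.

t = −7 ± 5√34

The line touches the circle iff its distance from (−2, 1) is 5:
|5·(−2) + 3·1 − t| / √34 = 5
|t − (−7)| = 5√34.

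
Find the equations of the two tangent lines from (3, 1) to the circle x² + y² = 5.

Write the tangent as mx − y + (1 − m·(3)) = 0 and set its distance from the centre to √5:
(−3m − (−1))² = 5(m² + 1)
2m² − 3m − 2 = 0, so m = 2 or m = −1/2.
Through (3, 1) these give 2x − y = 5 and x + 2y = 5.

2x − y = 5 and x + 2y = 5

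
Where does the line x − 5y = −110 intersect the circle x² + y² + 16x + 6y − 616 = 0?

(−25, 17) and (0, 22)

Substitute y = (110 + x)/5:
26x² + 650x = 0  ⟹  x² + 25x = 0
x = 0 or x = −25, giving (0, 22) and (−25, 17).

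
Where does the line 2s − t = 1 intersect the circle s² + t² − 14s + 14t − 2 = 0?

(−3, −7) and (1, 1)

Express t = 2s − 1 and substitute into the circle:
5s² + 10s − 15 = 0  ⟹  s² + 2s − 3 = 0
s = 1 or s = −3, giving (1, 1) and (−3, −7).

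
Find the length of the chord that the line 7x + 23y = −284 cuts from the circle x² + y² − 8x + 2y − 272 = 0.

17√2

The distance from (4, −1) to the line is 289/√578, and r² = 289.
Half the chord is √(r² − d²) = √(289/2), so the full chord is 17√2.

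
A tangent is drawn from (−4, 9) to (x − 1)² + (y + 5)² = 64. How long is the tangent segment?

Centre (1, −5), r² = 64. |PO|² = (−5)² + (14)² = 221.
By the tangent–radius right angle, tangent length = √(|PO|² − r²) = √157.

√157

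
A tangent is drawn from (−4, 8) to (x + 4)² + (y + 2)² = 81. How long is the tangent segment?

√19

With centre O = (−4, −2), |OP|² = 100 and r² = 81.
By the tangent–radius right angle, tangent length = √(|PO|² − r²) = √19.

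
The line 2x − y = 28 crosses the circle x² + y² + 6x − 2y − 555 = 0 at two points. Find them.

Express y = 2x − 28 and substitute into the circle:
5x² − 110x + 285 = 0  ⟹  x² − 22x + 57 = 0
x = 19 or x = 3, giving (19, 10) and (3, −22).

(3, −22) and (19, 10)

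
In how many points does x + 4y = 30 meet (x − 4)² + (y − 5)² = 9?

Substituting the line into the circle gives 17x² − 148x + 212 = 0.
Δ = 21904 − 14416 = 7488.
Two real roots: the line is a secant.

2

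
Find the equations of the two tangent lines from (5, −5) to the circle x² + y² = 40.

Write the tangent as mx − y + (−5 − m·(5)) = 0 and set its distance from the centre to 2√10:
(−5m − (5))² = 40(m² + 1)
3m² − 10m + 3 = 0, so m = 1/3 or m = 3.
Through (5, −5) these give x − 3y = 20 and 3x − y = 20.

x − 3y = 20 and 3x − y = 20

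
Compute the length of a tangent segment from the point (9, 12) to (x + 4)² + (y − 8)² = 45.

With centre O = (−4, 8), |OP|² = 185 and r² = 45.
By the tangent–radius right angle, tangent length = √(|PO|² − r²) = √140 = 2√35.

2√35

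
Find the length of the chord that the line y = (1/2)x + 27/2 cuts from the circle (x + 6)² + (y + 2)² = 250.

10√5

Express y = (27 + x)/2 and substitute into the circle:
5x² + 110x + 105 = 0  ⟹  x² + 22x + 21 = 0
x = −1 or x = −21, giving (−1, 13) and (−21, 3).
Chord length = distance between (−1, 13) and (−21, 3) = √500 = 10√5.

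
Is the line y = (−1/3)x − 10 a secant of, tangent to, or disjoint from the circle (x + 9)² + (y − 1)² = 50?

Substituting the line into the circle gives 10x² + 228x + 1368 = 0.
Δ = 51984 − 54720 = −2736.
No real roots: the line does not meet the circle.

disjoint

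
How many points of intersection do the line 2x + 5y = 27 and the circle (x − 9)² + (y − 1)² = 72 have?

2

Substituting the line into the circle gives 29x² − 538x + 709 = 0.
Discriminant = (−538)² − 4·29·(709) = 207200 > 0.
Two real roots: the line is a secant.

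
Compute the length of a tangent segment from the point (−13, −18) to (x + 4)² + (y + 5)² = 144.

The centre is (−4, −5) and r = 12. The square of the distance from P to the centre is 81 + 169 = 250.
The tangent meets the radius at right angles, so tangent² = |PO|² − r² = 250 − 144 = 106.

√106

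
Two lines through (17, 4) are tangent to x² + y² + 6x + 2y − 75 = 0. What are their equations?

Let a tangent through (17, 4) have slope m. Its distance from (−3, −1) must equal √85:
[m·(−20) − (−5)]² = 85(m² + 1)
63m² − 40m − 12 = 0, so m = −2/9 or m = 6/7.
Through (17, 4) these give 2x + 9y = 70 and 6x − 7y = 74.

2x + 9y = 70 and 6x − 7y = 74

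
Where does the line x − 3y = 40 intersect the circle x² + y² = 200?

(−2, −14) and (10, −10)

From the line, y = (−40 + x)/3. Substituting:
10x² − 80x − 200 = 0  ⟹  x² − 8x − 20 = 0
x = 10 or x = −2, giving (10, −10) and (−2, −14).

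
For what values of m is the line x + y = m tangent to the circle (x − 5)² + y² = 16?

Tangency holds when the distance from the centre (5, 0) to the line equals the radius 4:
|1·5 + 1·0 − m| / √2 = 4
|m − (5)| = 4√2.

m = 5 ± 4√2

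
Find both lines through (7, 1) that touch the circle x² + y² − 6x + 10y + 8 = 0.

Let a tangent through (7, 1) have slope m. Its distance from (3, −5) must equal √26:
[m·(−4) − (−6)]² = 26(m² + 1)
5m² + 24m − 5 = 0, so m = 1/5 or m = −5.
With m = 1/5: x − 5y = 2. With m = −5: 5x + y = 36.

x − 5y = 2 and 5x + y = 36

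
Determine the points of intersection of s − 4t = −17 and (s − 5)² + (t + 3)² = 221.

Express t = (17 + s)/4 and substitute into the circle:
17s² − 102s − 2295 = 0  ⟹  s² − 6s − 135 = 0
s = 15 or s = −9, giving (15, 8) and (−9, 2).

(−9, 2) and (15, 8)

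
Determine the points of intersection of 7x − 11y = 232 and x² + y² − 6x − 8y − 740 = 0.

From the line, y = (−232 + 7x)/11. Substituting:
170x² − 4590x − 15300 = 0  ⟹  x² − 27x − 90 = 0
x = 30 or x = −3, giving (30, −2) and (−3, −23).

(−3, −23) and (30, −2)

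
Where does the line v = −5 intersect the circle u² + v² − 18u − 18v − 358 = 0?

Express v = −5 and substitute into the circle:
u² − 18u − 243 = 0
u = 27 or u = −9, giving (27, −5) and (−9, −5).

(−9, −5) and (27, −5)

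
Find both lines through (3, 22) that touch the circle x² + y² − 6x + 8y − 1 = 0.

Let a tangent through (3, 22) have slope m. Its distance from (3, −4) must equal √26:
[m·(0) − (−26)]² = 26(m² + 1)
m² − 25 = 0, so m = 5 or m = −5.
With m = 5: 5x − y = −7. With m = −5: 5x + y = 37.

5x − y = −7 and 5x + y = 37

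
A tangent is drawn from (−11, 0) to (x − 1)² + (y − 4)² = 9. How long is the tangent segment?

√151

The centre is (1, 4) and r = 3. The square of the distance from P to the centre is 144 + 16 = 160.
Power of the point: PT² = |PO|² − r² = 151, so PT = √151.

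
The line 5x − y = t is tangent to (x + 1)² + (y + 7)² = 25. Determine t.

t = 2 ± 5√26

The line touches the circle iff its distance from (−1, −7) is 5:
|5·(−1) − 1·(−7) − t| / √26 = 5
|t − (2)| = 5√26.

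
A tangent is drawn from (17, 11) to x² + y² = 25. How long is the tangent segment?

√385

Centre (0, 0), r² = 25. |PO|² = (17)² + (11)² = 410.
Power of the point: PT² = |PO|² − r² = 385, so PT = √385.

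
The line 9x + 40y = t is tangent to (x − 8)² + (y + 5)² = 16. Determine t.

t = −292 or t = 36

For a tangent, require d(centre, line) = r = 4.
|9·8 + 40·(−5) − t| / √1681 = 4
|t − (−128)| = 4·41, so t = 36 or t = −292.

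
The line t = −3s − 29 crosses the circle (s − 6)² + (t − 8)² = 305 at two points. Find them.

From the line, t = −3s − 29. Substituting:
10s² + 210s + 1100 = 0  ⟹  s² + 21s + 110 = 0
s = −10 or s = −11, giving (−10, 1) and (−11, 4).

(−11, 4) and (−10, 1)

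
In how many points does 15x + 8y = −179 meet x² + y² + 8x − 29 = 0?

Substituting the line into the circle gives 289x² + 5882x + 30185 = 0.
Δ = 34597924 − 34893860 = −295936.
No real roots: the line does not meet the circle.

0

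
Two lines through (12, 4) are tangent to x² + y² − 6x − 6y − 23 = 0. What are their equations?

A line y − (4) = m(x − (12)) is tangent when its distance from (3, 3) is √41:
[m·(−9) − (−1)]² = 41(m² + 1)
20m² − 9m − 20 = 0, so m = −4/5 or m = 5/4.
Through (12, 4) these give 4x + 5y = 68 and 5x − 4y = 44.

4x + 5y = 68 and 5x − 4y = 44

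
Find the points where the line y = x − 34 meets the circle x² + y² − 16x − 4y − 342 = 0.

(19, −15) and (25, −9)

Substitute y = x − 34:
2x² − 88x + 950 = 0  ⟹  x² − 44x + 475 = 0
x = 25 or x = 19, giving (25, −9) and (19, −15).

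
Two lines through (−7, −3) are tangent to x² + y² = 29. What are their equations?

A line y − (−3) = m(x − (−7)) is tangent when its distance from (0, 0) is √29:
(7m − (3))² = 29(m² + 1)
10m² − 21m − 10 = 0, so m = 5/2 or m = −2/5.
With m = 5/2: 5x − 2y = −29. With m = −2/5: 2x + 5y = −29.

5x − 2y = −29 and 2x + 5y = −29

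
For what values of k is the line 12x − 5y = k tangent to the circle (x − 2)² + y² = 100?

k = −106 or k = 154

For a tangent, require d(centre, line) = r = 10.
|12·2 − 5·0 − k| / √169 = 10
|k − (24)| = 10·13, so k = 154 or k = −106.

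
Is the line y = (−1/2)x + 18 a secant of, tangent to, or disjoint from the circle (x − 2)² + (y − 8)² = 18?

disjoint

d² = (1·2 + 2·8 − (36))²/5 = 324/5; r² = 18.
Since d² > r², the line lies outside the circle.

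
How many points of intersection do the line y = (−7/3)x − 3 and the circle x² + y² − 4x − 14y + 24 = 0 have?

0

d² = (7·2 + 3·7 − (−9))²/58 = 968/29; r² = 29.
Since d² > r², the line lies outside the circle.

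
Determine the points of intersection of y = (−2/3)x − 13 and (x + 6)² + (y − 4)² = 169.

Substitute y = (−39 − 2x)/3:
13x² + 312x + 1404 = 0  ⟹  x² + 24x + 108 = 0
x = −6 or x = −18, giving (−6, −9) and (−18, −1).

(−18, −1) and (−6, −9)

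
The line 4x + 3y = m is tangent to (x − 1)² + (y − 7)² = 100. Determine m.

For a tangent, require d(centre, line) = r = 10.
|4·1 + 3·7 − m| / √25 = 10
|m − (25)| = 10·5, so m = 75 or m = −25.

m = −25 or m = 75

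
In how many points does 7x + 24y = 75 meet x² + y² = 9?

1

d² = (7·0 + 24·0 − (75))²/625 = 9; r² = 9.
Since d² = r², the line is tangent.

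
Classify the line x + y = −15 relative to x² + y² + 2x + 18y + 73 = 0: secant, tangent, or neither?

d² = (1·(−1) + 1·(−9) − (−15))²/2 = 25/2; r² = 9.
Since d² > r², the line lies outside the circle.

neither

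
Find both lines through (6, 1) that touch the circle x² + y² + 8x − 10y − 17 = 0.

7x + 3y = 45 and 3x − 7y = 11

Write the tangent as mx − y + (1 − m·(6)) = 0 and set its distance from the centre to √58:
(−10m − (4))² = 58(m² + 1)
21m² + 40m − 21 = 0, so m = −7/3 or m = 3/7.
With m = −7/3: 7x + 3y = 45. With m = 3/7: 3x − 7y = 11.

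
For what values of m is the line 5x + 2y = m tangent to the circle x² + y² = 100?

Tangency holds when the distance from the centre (0, 0) to the line equals the radius 10:
|5·0 + 2·0 − m| / √29 = 10
|m| = 10√29.

m = ±10√29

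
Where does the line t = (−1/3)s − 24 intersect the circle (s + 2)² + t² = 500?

(−12, −20) and (−6, −22)

Substitute t = (−72 − s)/3:
10s² + 180s + 720 = 0  ⟹  s² + 18s + 72 = 0
s = −6 or s = −12, giving (−6, −22) and (−12, −20).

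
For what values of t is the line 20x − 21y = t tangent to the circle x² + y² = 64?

t = −232 or t = 232

Tangency holds when the distance from the centre (0, 0) to the line equals the radius 8:
|20·0 − 21·0 − t| / √841 = 8
|t| = 8·29, so t = 232 or t = −232.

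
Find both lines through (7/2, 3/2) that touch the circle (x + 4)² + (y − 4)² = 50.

7x + y = 26 and x − y = 2

A line y − (3/2) = m(x − (7/2)) is tangent when its distance from (−4, 4) is 5√2:
[m·(−15/2) − (5/2)]² = 50(m² + 1)
m² + 6m − 7 = 0, so m = −7 or m = 1.
With m = −7: 7x + y = 26. With m = 1: x − y = 2.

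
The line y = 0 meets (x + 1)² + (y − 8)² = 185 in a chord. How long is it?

From the line, y = 0. Substituting:
x² + 2x − 120 = 0
x = 10 or x = −12, giving (10, 0) and (−12, 0).
|(10, 0) − (−12, 0)| = √((22)² + (0)²) = 22.

22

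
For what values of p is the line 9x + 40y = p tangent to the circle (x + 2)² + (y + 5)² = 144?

p = −710 or p = 274

The line touches the circle iff its distance from (−2, −5) is 12:
|9·(−2) + 40·(−5) − p| / √1681 = 12
|p − (−218)| = 12·41, so p = 274 or p = −710.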